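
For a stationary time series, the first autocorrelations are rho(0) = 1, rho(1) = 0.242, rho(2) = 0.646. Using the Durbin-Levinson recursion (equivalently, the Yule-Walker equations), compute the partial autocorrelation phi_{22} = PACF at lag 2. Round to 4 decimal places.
\phi_{22} = 0.6240

The PACF at lag k is phi_{kk}, the last component of the solution
to the Yule-Walker system G_k phi = r_k where
  (G_k)_{ij} = rho(|i - j|), (r_k)_i = rho(i), i,j = 1..k.
Equivalently, Durbin-Levinson gives phi_{kk} iteratively:
  phi_{11} = rho(1)
  phi_{kk} = [rho(k) - sum_{j=1..k-1} phi_{k-1,j} rho(k-j)]
            / [1 - sum_{j=1..k-1} phi_{k-1,j} rho(j)],
  phi_{k,j} = phi_{k-1,j} - phi_{kk} phi_{k-1,k-j},  j = 1..k-1.
Step k = 1:
  phi_11 = rho(1) = 0.242.
Step k = 2:
  phi_22 = [rho(2) - phi_11 rho(1)] / [1 - phi_11 rho(1)] = [0.646 - (0.242)(0.242)] / [1 - (0.242)(0.242)]
         = 0.587436 / 0.941436 = 0.624.
Therefore phi_{22} = 0.6240.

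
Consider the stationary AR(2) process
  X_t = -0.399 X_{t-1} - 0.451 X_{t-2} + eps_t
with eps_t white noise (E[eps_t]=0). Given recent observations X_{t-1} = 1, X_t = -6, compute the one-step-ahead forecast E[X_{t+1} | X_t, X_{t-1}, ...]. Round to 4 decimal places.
E[X_{t+1} \mid \mathcal F_t] = 1.9430

For an AR(p) model X_t = c + sum_i phi_i X_{t-i} + eps_t, the
one-step-ahead conditional mean is
  E[X_{t+1} | X_t, ...] = c + sum_i phi_i X_{t+1-i}.
Substitute known values:
  E[X_{t+1} | ...] = (-0.399) * (-6) + (-0.451) * (1)
                   = 1.9430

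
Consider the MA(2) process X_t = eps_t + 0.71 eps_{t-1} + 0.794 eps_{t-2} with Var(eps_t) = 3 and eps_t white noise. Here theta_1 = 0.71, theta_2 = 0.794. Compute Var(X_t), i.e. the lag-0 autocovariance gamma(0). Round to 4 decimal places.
\gamma(0) = 6.4036

For an MA(q) process X_t = eps_t + sum_i theta_i eps_{t-i} with
Var(eps_t) = sigma^2, the variance is
  gamma(0) = sigma^2 * (1 + sum_i theta_i^2).
  sum_i theta_i^2 = (0.71)^2 + (0.794)^2 = 0.5041 + 0.630436 = 1.134536.
  gamma(0) = 3 * (1 + 1.134536) = 3 * 2.134536 = 6.403608, which rounds to 6.4036.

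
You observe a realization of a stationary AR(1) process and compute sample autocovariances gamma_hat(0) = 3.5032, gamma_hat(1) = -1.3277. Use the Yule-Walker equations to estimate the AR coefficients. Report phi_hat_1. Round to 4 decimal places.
\hat\phi_{1} = -0.3790

The Yule-Walker equations for an AR(p) process read, in matrix form,
  Gamma_p phi = r_p,   with   (Gamma_p)_{ij} = gamma(|i - j|),
                       (r_p)_i = gamma(i),   i,j = 1..p.
Substitute the sample gammas (Toeplitz matrix and right-hand side of size 1):
  Gamma_p = [[3.5032]]
  r_p     = [-1.3277]
With p = 1 this is the single equation gamma(0) phi_1 = gamma(1):
  phi_hat_1 = gamma(1) / gamma(0) = -1.3277 / 3.5032 = -0.3790.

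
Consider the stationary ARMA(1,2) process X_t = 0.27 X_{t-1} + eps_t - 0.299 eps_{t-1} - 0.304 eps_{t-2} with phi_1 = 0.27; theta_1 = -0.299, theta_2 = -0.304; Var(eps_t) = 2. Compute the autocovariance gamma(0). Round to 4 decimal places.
\gamma(0) = 2.2114

Multiply the model equation by X_{t-k} and take expectations. With theta_0 = psi_0 = 1 and psi_j the MA(infinity) weights, this gives
  gamma(k) - sum_i phi_i gamma(k-i) = c_k,
  c_k = sigma^2 * sum_{j=k..q} theta_j psi_{j-k}   (c_k = 0 for k > q),
using gamma(-m) = gamma(m).
psi-weights needed (psi_j = theta_j + sum_i phi_i psi_{j-i}):
  psi_1 = theta_1 + phi_1 = -0.299 + (0.27) = -0.029
  psi_2 = theta_2 + phi_1 psi_1 = -0.304 + (0.27)(-0.029) = -0.31183
Right-hand sides:
  c_0 = sigma^2 (1 + theta_1 psi_1 + theta_2 psi_2) = 2 * (1 + (-0.299)(-0.029) + (-0.304)(-0.31183)) = 2 * 1.103467 = 2.206935
  c_1 = sigma^2 (theta_1 + theta_2 psi_1) = 2 * (-0.299 + (-0.304)(-0.029)) = -0.580368
  c_2 = sigma^2 theta_2 = 2 * (-0.304) = -0.608
Equations for k = 0 and k = 1 (AR order 1):
  gamma(0) = phi_1 gamma(1) + c_0
  gamma(1) = phi_1 gamma(0) + c_1
Substituting the second into the first: gamma(0) (1 - phi_1^2) = c_0 + phi_1 c_1, so
  gamma(0) = (c_0 + phi_1 c_1) / (1 - phi_1^2) = (2.206935 + (0.27)(-0.580368)) / (1 - (0.27)^2) = 2.050235 / 0.9271 = 2.21145.
Therefore gamma(0) = 2.2114 (to 4 decimal places).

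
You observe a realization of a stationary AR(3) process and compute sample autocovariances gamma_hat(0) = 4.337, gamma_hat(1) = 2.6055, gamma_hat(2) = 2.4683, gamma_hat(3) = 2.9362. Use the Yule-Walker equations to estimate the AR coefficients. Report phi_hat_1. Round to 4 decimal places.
\hat\phi_{1} = 0.2620

The Yule-Walker equations for an AR(p) process read, in matrix form,
  Gamma_p phi = r_p,   with   (Gamma_p)_{ij} = gamma(|i - j|),
                       (r_p)_i = gamma(i),   i,j = 1..p.
Substitute the sample gammas (Toeplitz matrix and right-hand side of size 3):
  Gamma_p = [[4.337, 2.6055, 2.4683], [2.6055, 4.337, 2.6055], [2.4683, 2.6055, 4.337]]
  r_p     = [2.6055, 2.4683, 2.9362]
Written out (R1..R3):
  (R1) 4.337 phi_1 + 2.6055 phi_2 + 2.4683 phi_3 = 2.6055
  (R2) 2.6055 phi_1 + 4.337 phi_2 + 2.6055 phi_3 = 2.4683
  (R3) 2.4683 phi_1 + 2.6055 phi_2 + 4.337 phi_3 = 2.9362
Gaussian elimination:
  R2 <- R2 - (2.6055/4.337) R1 = R2 - (0.600761) R1:  2.771717 phi_2 + 1.122642 phi_3 = 0.903017
  R3 <- R3 - (2.4683/4.337) R1 = R3 - (0.569126) R1:  1.122642 phi_2 + 2.932226 phi_3 = 1.453342
  R3 <- R3 - (1.122642/2.771717) R2 = R3 - (0.405035) R2:  2.477517 phi_3 = 1.087588
Back-substitution:
  phi_hat_3 = 1.087588 / 2.477517 = 0.438983
  phi_hat_2 = (0.903017 - (1.122642)(0.438983)) / 2.771717 = 0.147994
  phi_hat_1 = (2.6055 - (2.6055)(0.147994) - (2.4683)(0.438983)) / 4.337 = 0.262015
So phi_hat = [0.2620, 0.1480, 0.4390].
Therefore phi_hat_1 = 0.2620.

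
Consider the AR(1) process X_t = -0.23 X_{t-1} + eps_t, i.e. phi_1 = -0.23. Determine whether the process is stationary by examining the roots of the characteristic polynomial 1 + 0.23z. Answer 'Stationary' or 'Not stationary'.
\text{Stationary}

The AR(p) characteristic polynomial is P(z) = 1 + 0.23z.
Stationarity requires all roots to lie outside the unit circle, i.e. |z| > 1 for every root.
This is linear in z: 1 + (0.23) z = 0  =>  z = -1/(0.23) = -4.347826,  |z| = 4.347826.
Moduli of all roots: 4.3478.
All moduli strictly greater than 1? Yes.
Verdict: Stationary.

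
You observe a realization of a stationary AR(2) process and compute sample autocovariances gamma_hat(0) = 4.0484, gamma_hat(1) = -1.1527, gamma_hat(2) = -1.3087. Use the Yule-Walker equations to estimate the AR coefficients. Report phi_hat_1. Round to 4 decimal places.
\hat\phi_{1} = -0.4100

The Yule-Walker equations for an AR(p) process read, in matrix form,
  Gamma_p phi = r_p,   with   (Gamma_p)_{ij} = gamma(|i - j|),
                       (r_p)_i = gamma(i),   i,j = 1..p.
Substitute the sample gammas (Toeplitz matrix and right-hand side of size 2):
  Gamma_p = [[4.0484, -1.1527], [-1.1527, 4.0484]]
  r_p     = [-1.1527, -1.3087]
Written out:
  4.0484 phi_1 - 1.1527 phi_2 = -1.1527
  -1.1527 phi_1 + 4.0484 phi_2 = -1.3087
Solve by Cramer's rule:
  det = gamma(0)^2 - gamma(1)^2 = (4.0484)^2 - (-1.1527)^2 = 16.38954256 - 1.32871729 = 15.06082527
  phi_hat_1 = [gamma(1) gamma(0) - gamma(1) gamma(2)] / det = [(-1.1527)(4.0484) - (-1.1527)(-1.3087)] / 15.06082527 = -6.17512917 / 15.06082527 = -0.41
  phi_hat_2 = [gamma(0) gamma(2) - gamma(1)^2] / det = [(4.0484)(-1.3087) - (-1.1527)^2] / 15.06082527 = -6.62685837 / 15.06082527 = -0.44
So phi_hat = [-0.4100, -0.4400].
Therefore phi_hat_1 = -0.4100.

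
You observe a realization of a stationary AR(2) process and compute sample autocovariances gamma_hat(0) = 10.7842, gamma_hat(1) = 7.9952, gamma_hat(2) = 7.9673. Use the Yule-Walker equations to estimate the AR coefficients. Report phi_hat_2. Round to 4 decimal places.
\hat\phi_{2} = 0.4200

The Yule-Walker equations for an AR(p) process read, in matrix form,
  Gamma_p phi = r_p,   with   (Gamma_p)_{ij} = gamma(|i - j|),
                       (r_p)_i = gamma(i),   i,j = 1..p.
Substitute the sample gammas (Toeplitz matrix and right-hand side of size 2):
  Gamma_p = [[10.7842, 7.9952], [7.9952, 10.7842]]
  r_p     = [7.9952, 7.9673]
Written out:
  10.7842 phi_1 + 7.9952 phi_2 = 7.9952
  7.9952 phi_1 + 10.7842 phi_2 = 7.9673
Solve by Cramer's rule:
  det = gamma(0)^2 - gamma(1)^2 = (10.7842)^2 - (7.9952)^2 = 116.29896964 - 63.92322304 = 52.3757466
  phi_hat_1 = [gamma(1) gamma(0) - gamma(1) gamma(2)] / det = [(7.9952)(10.7842) - (7.9952)(7.9673)] / 52.3757466 = 22.52167888 / 52.3757466 = 0.43
  phi_hat_2 = [gamma(0) gamma(2) - gamma(1)^2] / det = [(10.7842)(7.9673) - (7.9952)^2] / 52.3757466 = 21.99773362 / 52.3757466 = 0.42
So phi_hat = [0.4300, 0.4200].
Therefore phi_hat_2 = 0.4200.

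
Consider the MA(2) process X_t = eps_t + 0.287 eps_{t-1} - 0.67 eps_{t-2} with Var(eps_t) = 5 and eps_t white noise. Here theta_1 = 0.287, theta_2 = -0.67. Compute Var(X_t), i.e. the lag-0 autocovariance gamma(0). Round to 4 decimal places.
\gamma(0) = 7.6563

For an MA(q) process X_t = eps_t + sum_i theta_i eps_{t-i} with
Var(eps_t) = sigma^2, the variance is
  gamma(0) = sigma^2 * (1 + sum_i theta_i^2).
  sum_i theta_i^2 = (0.287)^2 + (-0.67)^2 = 0.082369 + 0.4489 = 0.531269.
  gamma(0) = 5 * (1 + 0.531269) = 5 * 1.531269 = 7.656345, which rounds to 7.6563.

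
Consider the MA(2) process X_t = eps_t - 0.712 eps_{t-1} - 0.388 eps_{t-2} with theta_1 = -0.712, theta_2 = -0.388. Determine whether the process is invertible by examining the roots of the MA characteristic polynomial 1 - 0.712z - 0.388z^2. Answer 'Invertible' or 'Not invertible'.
\text{Not invertible}

The MA(q) characteristic polynomial is P(z) = 1 - 0.712z - 0.388z^2.
Invertibility requires all roots to lie outside the unit circle, i.e. |z| > 1 for every root.
Set 1 + (-0.712) z + (-0.388) z^2 = 0, i.e. a z^2 + b z + c = 0 with a = -0.388, b = -0.712, c = 1.
Discriminant D = b^2 - 4ac = (-0.712)^2 - 4*(-0.388)*1 = 0.506944 - (-1.552) = 2.058944.
D >= 0, so the roots are real: z = (-b +/- sqrt(D)) / (2a) = (0.712 +/- 1.434902) / (-0.776).
  z_1 = (0.712 + 1.434902) / (-0.776) = -2.7666,   |z_1| = 2.7666.
  z_2 = (0.712 - 1.434902) / (-0.776) = 0.9316,   |z_2| = 0.9316.
Moduli of all roots: 2.7666, 0.9316.
All moduli strictly greater than 1? No.
Verdict: Not invertible.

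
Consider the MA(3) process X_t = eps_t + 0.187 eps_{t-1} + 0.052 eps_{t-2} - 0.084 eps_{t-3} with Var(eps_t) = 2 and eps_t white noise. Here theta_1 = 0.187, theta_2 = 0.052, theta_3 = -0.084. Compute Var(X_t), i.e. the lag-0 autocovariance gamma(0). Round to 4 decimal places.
\gamma(0) = 2.0895

For an MA(q) process X_t = eps_t + sum_i theta_i eps_{t-i} with
Var(eps_t) = sigma^2, the variance is
  gamma(0) = sigma^2 * (1 + sum_i theta_i^2).
  sum_i theta_i^2 = (0.187)^2 + (0.052)^2 + (-0.084)^2 = 0.034969 + 0.002704 + 0.007056 = 0.044729.
  gamma(0) = 2 * (1 + 0.044729) = 2 * 1.044729 = 2.089458, which rounds to 2.0895.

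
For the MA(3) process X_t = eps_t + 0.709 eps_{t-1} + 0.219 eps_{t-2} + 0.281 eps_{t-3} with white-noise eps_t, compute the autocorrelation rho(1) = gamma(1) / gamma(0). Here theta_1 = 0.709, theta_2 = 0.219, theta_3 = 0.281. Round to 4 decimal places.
\rho(1) = 0.5681

For an MA(q) process with theta_0 = 1, the autocovariance is
  gamma(k) = sigma^2 * sum_{i=0..q-k} theta_i * theta_{i+k},
and rho(k) = gamma(k) / gamma(0). Sigma^2 cancels.
  numerator   = (1)*(0.709) + (0.709)*(0.219) + (0.219)*(0.281) = 0.92581.
  denominator = (1)^2 + (0.709)^2 + (0.219)^2 + (0.281)^2 = 1.629603.
  rho(1) = 0.92581 / 1.629603 = 0.5681.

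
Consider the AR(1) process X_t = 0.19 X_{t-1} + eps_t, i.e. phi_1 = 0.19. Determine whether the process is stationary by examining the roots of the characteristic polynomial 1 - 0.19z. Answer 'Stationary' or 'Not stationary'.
\text{Stationary}

The AR(p) characteristic polynomial is P(z) = 1 - 0.19z.
Stationarity requires all roots to lie outside the unit circle, i.e. |z| > 1 for every root.
This is linear in z: 1 + (-0.19) z = 0  =>  z = -1/(-0.19) = 5.263158,  |z| = 5.263158.
Moduli of all roots: 5.2632.
All moduli strictly greater than 1? Yes.
Verdict: Stationary.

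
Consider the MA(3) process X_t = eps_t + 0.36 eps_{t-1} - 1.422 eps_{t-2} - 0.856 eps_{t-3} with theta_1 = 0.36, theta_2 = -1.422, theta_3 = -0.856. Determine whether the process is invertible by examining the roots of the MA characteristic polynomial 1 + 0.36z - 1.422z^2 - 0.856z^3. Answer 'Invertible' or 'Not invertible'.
\text{Not invertible}

The MA(q) characteristic polynomial is P(z) = 1 + 0.36z - 1.422z^2 - 0.856z^3.
Invertibility requires all roots to lie outside the unit circle, i.e. |z| > 1 for every root.
Degree 3: look for a simple real root z0 first, then factor out (1 - z/z0) and solve the remaining quadratic.
Testing z0 = -1.25: P(-1.25) = 1 + (0.36)(-1.25) + (-1.422)(-1.25)^2 + (-0.856)(-1.25)^3
  = 1 + (-0.45) + (-2.221875) + (1.671875) = 0.  So z_0 = -1.25 is a root, |z_0| = 1.25.
Divide out the factor (1 + 0.8 z) = (1 - z/z0) (since 1/z0 = -0.8):
  P(z) = (1 + 0.8 z)(1 + (-0.44) z + (-1.07) z^2)
  [check: z-coef -0.44 - (-0.8) = 0.36; z^2-coef -1.07 - (-0.8)(-0.44) = -1.422; z^3-coef -(-0.8)(-1.07) = -0.856.]
Remaining roots from the quadratic factor 1 + (-0.44) z + (-1.07) z^2:
  Set 1 + (-0.44) z + (-1.07) z^2 = 0, i.e. a z^2 + b z + c = 0 with a = -1.07, b = -0.44, c = 1.
  Discriminant D = b^2 - 4ac = (-0.44)^2 - 4*(-1.07)*1 = 0.1936 - (-4.28) = 4.4736.
  D >= 0, so the roots are real: z = (-b +/- sqrt(D)) / (2a) = (0.44 +/- 2.115089) / (-2.14).
    z_1 = (0.44 + 2.115089) / (-2.14) = -1.194,   |z_1| = 1.194.
    z_2 = (0.44 - 2.115089) / (-2.14) = 0.7828,   |z_2| = 0.7828.
Moduli of all roots: 1.2500, 1.1940, 0.7828.
All moduli strictly greater than 1? No.
Verdict: Not invertible.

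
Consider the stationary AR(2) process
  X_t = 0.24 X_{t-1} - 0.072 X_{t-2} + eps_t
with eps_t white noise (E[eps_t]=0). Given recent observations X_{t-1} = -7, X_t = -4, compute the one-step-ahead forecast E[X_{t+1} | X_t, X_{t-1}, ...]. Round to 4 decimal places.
E[X_{t+1} \mid \mathcal F_t] = -0.4560

For an AR(p) model X_t = c + sum_i phi_i X_{t-i} + eps_t, the
one-step-ahead conditional mean is
  E[X_{t+1} | X_t, ...] = c + sum_i phi_i X_{t+1-i}.
Substitute known values:
  E[X_{t+1} | ...] = (0.24) * (-4) + (-0.072) * (-7)
                   = -0.4560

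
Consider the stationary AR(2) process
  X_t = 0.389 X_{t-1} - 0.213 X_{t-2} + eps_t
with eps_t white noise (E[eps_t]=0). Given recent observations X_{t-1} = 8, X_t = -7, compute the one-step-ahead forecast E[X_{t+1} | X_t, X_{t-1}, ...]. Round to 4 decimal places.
E[X_{t+1} \mid \mathcal F_t] = -4.4270

For an AR(p) model X_t = c + sum_i phi_i X_{t-i} + eps_t, the
one-step-ahead conditional mean is
  E[X_{t+1} | X_t, ...] = c + sum_i phi_i X_{t+1-i}.
Substitute known values:
  E[X_{t+1} | ...] = (0.389) * (-7) + (-0.213) * (8)
                   = -4.4270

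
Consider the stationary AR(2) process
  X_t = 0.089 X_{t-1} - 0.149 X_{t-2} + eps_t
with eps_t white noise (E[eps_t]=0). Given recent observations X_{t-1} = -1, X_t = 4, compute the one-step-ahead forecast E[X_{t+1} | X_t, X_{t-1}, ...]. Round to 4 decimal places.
E[X_{t+1} \mid \mathcal F_t] = 0.5050

For an AR(p) model X_t = c + sum_i phi_i X_{t-i} + eps_t, the
one-step-ahead conditional mean is
  E[X_{t+1} | X_t, ...] = c + sum_i phi_i X_{t+1-i}.
Substitute known values:
  E[X_{t+1} | ...] = (0.089) * (4) + (-0.149) * (-1)
                   = 0.5050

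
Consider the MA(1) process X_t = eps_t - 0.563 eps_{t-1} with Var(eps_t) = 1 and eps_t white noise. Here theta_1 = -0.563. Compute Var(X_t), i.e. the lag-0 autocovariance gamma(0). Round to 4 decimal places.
\gamma(0) = 1.3170

For an MA(q) process X_t = eps_t + sum_i theta_i eps_{t-i} with
Var(eps_t) = sigma^2, the variance is
  gamma(0) = sigma^2 * (1 + sum_i theta_i^2).
  sum_i theta_i^2 = (-0.563)^2 = 0.316969.
  gamma(0) = 1 * (1 + 0.316969) = 1 * 1.316969 = 1.316969, which rounds to 1.3170.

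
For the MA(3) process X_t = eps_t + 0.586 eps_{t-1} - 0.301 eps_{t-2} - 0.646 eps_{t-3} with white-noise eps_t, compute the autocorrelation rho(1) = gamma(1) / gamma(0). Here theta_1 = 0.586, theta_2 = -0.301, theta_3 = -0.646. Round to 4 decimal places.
\rho(1) = 0.3263

For an MA(q) process with theta_0 = 1, the autocovariance is
  gamma(k) = sigma^2 * sum_{i=0..q-k} theta_i * theta_{i+k},
and rho(k) = gamma(k) / gamma(0). Sigma^2 cancels.
  numerator   = (1)*(0.586) + (0.586)*(-0.301) + (-0.301)*(-0.646) = 0.60406.
  denominator = (1)^2 + (0.586)^2 + (-0.301)^2 + (-0.646)^2 = 1.851313.
  rho(1) = 0.60406 / 1.851313 = 0.3263.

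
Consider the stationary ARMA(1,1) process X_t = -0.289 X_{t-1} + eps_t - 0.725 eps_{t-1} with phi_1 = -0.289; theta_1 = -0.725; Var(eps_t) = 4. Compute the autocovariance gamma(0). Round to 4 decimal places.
\gamma(0) = 8.4876

Multiply the model equation by X_{t-k} and take expectations. With theta_0 = psi_0 = 1 and psi_j the MA(infinity) weights, this gives
  gamma(k) - sum_i phi_i gamma(k-i) = c_k,
  c_k = sigma^2 * sum_{j=k..q} theta_j psi_{j-k}   (c_k = 0 for k > q),
using gamma(-m) = gamma(m).
psi-weights needed (psi_j = theta_j + sum_i phi_i psi_{j-i}):
  psi_1 = theta_1 + phi_1 = -0.725 + (-0.289) = -1.014
Right-hand sides:
  c_0 = sigma^2 (1 + theta_1 psi_1) = 4 * (1 + (-0.725)(-1.014)) = 4 * 1.73515 = 6.9406
  c_1 = sigma^2 theta_1 = 4 * (-0.725) = -2.9
  c_2 = 0
Equations for k = 0 and k = 1 (AR order 1):
  gamma(0) = phi_1 gamma(1) + c_0
  gamma(1) = phi_1 gamma(0) + c_1
Substituting the second into the first: gamma(0) (1 - phi_1^2) = c_0 + phi_1 c_1, so
  gamma(0) = (c_0 + phi_1 c_1) / (1 - phi_1^2) = (6.9406 + (-0.289)(-2.9)) / (1 - (-0.289)^2) = 7.7787 / 0.916479 = 8.487592.
Therefore gamma(0) = 8.4876 (to 4 decimal places).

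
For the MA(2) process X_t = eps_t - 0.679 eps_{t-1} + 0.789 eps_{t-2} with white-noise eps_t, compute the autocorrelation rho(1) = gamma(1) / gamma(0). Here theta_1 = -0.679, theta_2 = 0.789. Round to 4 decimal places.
\rho(1) = -0.5830

For an MA(q) process with theta_0 = 1, the autocovariance is
  gamma(k) = sigma^2 * sum_{i=0..q-k} theta_i * theta_{i+k},
and rho(k) = gamma(k) / gamma(0). Sigma^2 cancels.
  numerator   = (1)*(-0.679) + (-0.679)*(0.789) = -1.214731.
  denominator = (1)^2 + (-0.679)^2 + (0.789)^2 = 2.083562.
  rho(1) = -1.214731 / 2.083562 = -0.5830.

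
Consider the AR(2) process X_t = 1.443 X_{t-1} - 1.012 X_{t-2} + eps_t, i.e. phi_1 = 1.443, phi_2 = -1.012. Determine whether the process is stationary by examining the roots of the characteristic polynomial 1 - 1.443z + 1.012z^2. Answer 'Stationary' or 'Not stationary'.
\text{Not stationary}

The AR(p) characteristic polynomial is P(z) = 1 - 1.443z + 1.012z^2.
Stationarity requires all roots to lie outside the unit circle, i.e. |z| > 1 for every root.
Set 1 + (-1.443) z + (1.012) z^2 = 0, i.e. a z^2 + b z + c = 0 with a = 1.012, b = -1.443, c = 1.
Discriminant D = b^2 - 4ac = (-1.443)^2 - 4*(1.012)*1 = 2.082249 - (4.048) = -1.965751.
D < 0, so the roots are the complex-conjugate pair z = (-b +/- i sqrt(-D)) / (2a) = 0.7129 +/- 0.6927i.
For a conjugate pair |z|^2 = z * conj(z) = (product of roots) = c/a = 1/(1.012) = 0.988142, so |z| = sqrt(0.988142) = 0.9941 for both roots.
Moduli of all roots: 0.9941, 0.9941.
All moduli strictly greater than 1? No.
Verdict: Not stationary.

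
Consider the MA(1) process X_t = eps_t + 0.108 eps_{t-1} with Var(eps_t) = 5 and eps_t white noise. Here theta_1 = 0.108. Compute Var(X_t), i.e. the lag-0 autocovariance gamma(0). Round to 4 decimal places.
\gamma(0) = 5.0583

For an MA(q) process X_t = eps_t + sum_i theta_i eps_{t-i} with
Var(eps_t) = sigma^2, the variance is
  gamma(0) = sigma^2 * (1 + sum_i theta_i^2).
  sum_i theta_i^2 = (0.108)^2 = 0.011664.
  gamma(0) = 5 * (1 + 0.011664) = 5 * 1.011664 = 5.05832, which rounds to 5.0583.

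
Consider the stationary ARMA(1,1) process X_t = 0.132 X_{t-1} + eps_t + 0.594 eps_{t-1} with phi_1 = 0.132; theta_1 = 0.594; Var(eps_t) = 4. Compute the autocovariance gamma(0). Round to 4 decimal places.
\gamma(0) = 6.1457

Multiply the model equation by X_{t-k} and take expectations. With theta_0 = psi_0 = 1 and psi_j the MA(infinity) weights, this gives
  gamma(k) - sum_i phi_i gamma(k-i) = c_k,
  c_k = sigma^2 * sum_{j=k..q} theta_j psi_{j-k}   (c_k = 0 for k > q),
using gamma(-m) = gamma(m).
psi-weights needed (psi_j = theta_j + sum_i phi_i psi_{j-i}):
  psi_1 = theta_1 + phi_1 = 0.594 + (0.132) = 0.726
Right-hand sides:
  c_0 = sigma^2 (1 + theta_1 psi_1) = 4 * (1 + (0.594)(0.726)) = 4 * 1.431244 = 5.724976
  c_1 = sigma^2 theta_1 = 4 * (0.594) = 2.376
  c_2 = 0
Equations for k = 0 and k = 1 (AR order 1):
  gamma(0) = phi_1 gamma(1) + c_0
  gamma(1) = phi_1 gamma(0) + c_1
Substituting the second into the first: gamma(0) (1 - phi_1^2) = c_0 + phi_1 c_1, so
  gamma(0) = (c_0 + phi_1 c_1) / (1 - phi_1^2) = (5.724976 + (0.132)(2.376)) / (1 - (0.132)^2) = 6.038608 / 0.982576 = 6.145691.
Therefore gamma(0) = 6.1457 (to 4 decimal places).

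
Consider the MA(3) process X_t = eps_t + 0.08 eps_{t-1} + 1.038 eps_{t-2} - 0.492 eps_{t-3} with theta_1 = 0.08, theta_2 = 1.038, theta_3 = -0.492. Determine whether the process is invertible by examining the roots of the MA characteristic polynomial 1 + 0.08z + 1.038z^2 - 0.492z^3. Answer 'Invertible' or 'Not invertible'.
\text{Not invertible}

The MA(q) characteristic polynomial is P(z) = 1 + 0.08z + 1.038z^2 - 0.492z^3.
Invertibility requires all roots to lie outside the unit circle, i.e. |z| > 1 for every root.
Degree 3: look for a simple real root z0 first, then factor out (1 - z/z0) and solve the remaining quadratic.
Testing z0 = 2.5: P(2.5) = 1 + (0.08)(2.5) + (1.038)(2.5)^2 + (-0.492)(2.5)^3
  = 1 + (0.2) + (6.4875) + (-7.6875) = 0.  So z_0 = 2.5 is a root, |z_0| = 2.5.
Divide out the factor (1 - 0.4 z) = (1 - z/z0) (since 1/z0 = 0.4):
  P(z) = (1 - 0.4 z)(1 + (0.48) z + (1.23) z^2)
  [check: z-coef 0.48 - (0.4) = 0.08; z^2-coef 1.23 - (0.4)(0.48) = 1.038; z^3-coef -(0.4)(1.23) = -0.492.]
Remaining roots from the quadratic factor 1 + (0.48) z + (1.23) z^2:
  Set 1 + (0.48) z + (1.23) z^2 = 0, i.e. a z^2 + b z + c = 0 with a = 1.23, b = 0.48, c = 1.
  Discriminant D = b^2 - 4ac = (0.48)^2 - 4*(1.23)*1 = 0.2304 - (4.92) = -4.6896.
  D < 0, so the roots are the complex-conjugate pair z = (-b +/- i sqrt(-D)) / (2a) = -0.1951 +/- 0.8803i.
  For a conjugate pair |z|^2 = z * conj(z) = (product of roots) = c/a = 1/(1.23) = 0.813008, so |z| = sqrt(0.813008) = 0.9017 for both roots.
Moduli of all roots: 2.5000, 0.9017, 0.9017.
All moduli strictly greater than 1? No.
Verdict: Not invertible.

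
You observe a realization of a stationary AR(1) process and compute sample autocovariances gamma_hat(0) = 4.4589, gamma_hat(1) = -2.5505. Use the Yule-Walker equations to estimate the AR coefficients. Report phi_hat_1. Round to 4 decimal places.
\hat\phi_{1} = -0.5720

The Yule-Walker equations for an AR(p) process read, in matrix form,
  Gamma_p phi = r_p,   with   (Gamma_p)_{ij} = gamma(|i - j|),
                       (r_p)_i = gamma(i),   i,j = 1..p.
Substitute the sample gammas (Toeplitz matrix and right-hand side of size 1):
  Gamma_p = [[4.4589]]
  r_p     = [-2.5505]
With p = 1 this is the single equation gamma(0) phi_1 = gamma(1):
  phi_hat_1 = gamma(1) / gamma(0) = -2.5505 / 4.4589 = -0.5720.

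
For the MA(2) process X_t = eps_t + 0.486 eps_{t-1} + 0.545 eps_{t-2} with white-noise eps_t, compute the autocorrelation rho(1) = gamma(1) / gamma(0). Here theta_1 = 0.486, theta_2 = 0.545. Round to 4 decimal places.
\rho(1) = 0.4897

For an MA(q) process with theta_0 = 1, the autocovariance is
  gamma(k) = sigma^2 * sum_{i=0..q-k} theta_i * theta_{i+k},
and rho(k) = gamma(k) / gamma(0). Sigma^2 cancels.
  numerator   = (1)*(0.486) + (0.486)*(0.545) = 0.75087.
  denominator = (1)^2 + (0.486)^2 + (0.545)^2 = 1.533221.
  rho(1) = 0.75087 / 1.533221 = 0.4897.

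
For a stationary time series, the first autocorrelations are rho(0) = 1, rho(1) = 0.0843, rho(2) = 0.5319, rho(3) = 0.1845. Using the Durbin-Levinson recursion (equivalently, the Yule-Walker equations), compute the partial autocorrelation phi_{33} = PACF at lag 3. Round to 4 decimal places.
\phi_{33} = 0.1660

The PACF at lag k is phi_{kk}, the last component of the solution
to the Yule-Walker system G_k phi = r_k where
  (G_k)_{ij} = rho(|i - j|), (r_k)_i = rho(i), i,j = 1..k.
Equivalently, Durbin-Levinson gives phi_{kk} iteratively:
  phi_{11} = rho(1)
  phi_{kk} = [rho(k) - sum_{j=1..k-1} phi_{k-1,j} rho(k-j)]
            / [1 - sum_{j=1..k-1} phi_{k-1,j} rho(j)],
  phi_{k,j} = phi_{k-1,j} - phi_{kk} phi_{k-1,k-j},  j = 1..k-1.
Step k = 1:
  phi_11 = rho(1) = 0.0843.
Step k = 2:
  phi_22 = [rho(2) - phi_11 rho(1)] / [1 - phi_11 rho(1)] = [0.5319 - (0.0843)(0.0843)] / [1 - (0.0843)(0.0843)]
         = 0.52479351 / 0.99289351 = 0.52855.
  Update: phi_21 = phi_11 - phi_22 phi_11 = 0.0843 - (0.52855)(0.0843) = 0.039743.
Step k = 3:
  phi_33 = [rho(3) - phi_21 rho(2) - phi_22 rho(1)] / [1 - phi_21 rho(1) - phi_22 rho(2)]
    numerator   = 0.1845 - (0.039743)(0.5319) - (0.52855)(0.0843) = 0.11880382
    denominator = 1 - (0.039743)(0.0843) - (0.52855)(0.5319) = 0.71551409
  phi_33 = 0.11880382 / 0.71551409 = 0.166.
Therefore phi_{33} = 0.1660.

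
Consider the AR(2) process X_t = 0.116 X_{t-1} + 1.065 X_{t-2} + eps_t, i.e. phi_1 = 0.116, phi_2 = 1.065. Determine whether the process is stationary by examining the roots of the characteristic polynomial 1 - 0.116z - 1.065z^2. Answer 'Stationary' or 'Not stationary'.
\text{Not stationary}

The AR(p) characteristic polynomial is P(z) = 1 - 0.116z - 1.065z^2.
Stationarity requires all roots to lie outside the unit circle, i.e. |z| > 1 for every root.
Set 1 + (-0.116) z + (-1.065) z^2 = 0, i.e. a z^2 + b z + c = 0 with a = -1.065, b = -0.116, c = 1.
Discriminant D = b^2 - 4ac = (-0.116)^2 - 4*(-1.065)*1 = 0.013456 - (-4.26) = 4.273456.
D >= 0, so the roots are real: z = (-b +/- sqrt(D)) / (2a) = (0.116 +/- 2.067234) / (-2.13).
  z_1 = (0.116 + 2.067234) / (-2.13) = -1.025,   |z_1| = 1.025.
  z_2 = (0.116 - 2.067234) / (-2.13) = 0.9161,   |z_2| = 0.9161.
Moduli of all roots: 1.0250, 0.9161.
All moduli strictly greater than 1? No.
Verdict: Not stationary.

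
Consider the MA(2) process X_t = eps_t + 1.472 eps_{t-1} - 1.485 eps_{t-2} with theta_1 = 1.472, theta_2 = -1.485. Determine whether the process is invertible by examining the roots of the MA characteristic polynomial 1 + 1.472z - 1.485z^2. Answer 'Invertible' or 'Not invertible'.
\text{Not invertible}

The MA(q) characteristic polynomial is P(z) = 1 + 1.472z - 1.485z^2.
Invertibility requires all roots to lie outside the unit circle, i.e. |z| > 1 for every root.
Set 1 + (1.472) z + (-1.485) z^2 = 0, i.e. a z^2 + b z + c = 0 with a = -1.485, b = 1.472, c = 1.
Discriminant D = b^2 - 4ac = (1.472)^2 - 4*(-1.485)*1 = 2.166784 - (-5.94) = 8.106784.
D >= 0, so the roots are real: z = (-b +/- sqrt(D)) / (2a) = (-1.472 +/- 2.847241) / (-2.97).
  z_1 = (-1.472 + 2.847241) / (-2.97) = -0.463,   |z_1| = 0.463.
  z_2 = (-1.472 - 2.847241) / (-2.97) = 1.4543,   |z_2| = 1.4543.
Moduli of all roots: 0.4630, 1.4543.
All moduli strictly greater than 1? No.
Verdict: Not invertible.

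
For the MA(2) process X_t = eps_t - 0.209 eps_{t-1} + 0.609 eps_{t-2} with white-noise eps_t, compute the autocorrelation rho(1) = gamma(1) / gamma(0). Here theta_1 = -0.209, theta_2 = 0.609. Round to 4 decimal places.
\rho(1) = -0.2377

For an MA(q) process with theta_0 = 1, the autocovariance is
  gamma(k) = sigma^2 * sum_{i=0..q-k} theta_i * theta_{i+k},
and rho(k) = gamma(k) / gamma(0). Sigma^2 cancels.
  numerator   = (1)*(-0.209) + (-0.209)*(0.609) = -0.336281.
  denominator = (1)^2 + (-0.209)^2 + (0.609)^2 = 1.414562.
  rho(1) = -0.336281 / 1.414562 = -0.2377.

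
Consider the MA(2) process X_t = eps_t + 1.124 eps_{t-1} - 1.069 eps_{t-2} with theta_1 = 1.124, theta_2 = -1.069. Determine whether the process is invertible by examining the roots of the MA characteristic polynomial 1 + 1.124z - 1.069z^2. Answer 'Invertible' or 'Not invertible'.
\text{Not invertible}

The MA(q) characteristic polynomial is P(z) = 1 + 1.124z - 1.069z^2.
Invertibility requires all roots to lie outside the unit circle, i.e. |z| > 1 for every root.
Set 1 + (1.124) z + (-1.069) z^2 = 0, i.e. a z^2 + b z + c = 0 with a = -1.069, b = 1.124, c = 1.
Discriminant D = b^2 - 4ac = (1.124)^2 - 4*(-1.069)*1 = 1.263376 - (-4.276) = 5.539376.
D >= 0, so the roots are real: z = (-b +/- sqrt(D)) / (2a) = (-1.124 +/- 2.353588) / (-2.138).
  z_1 = (-1.124 + 2.353588) / (-2.138) = -0.5751,   |z_1| = 0.5751.
  z_2 = (-1.124 - 2.353588) / (-2.138) = 1.6266,   |z_2| = 1.6266.
Moduli of all roots: 0.5751, 1.6266.
All moduli strictly greater than 1? No.
Verdict: Not invertible.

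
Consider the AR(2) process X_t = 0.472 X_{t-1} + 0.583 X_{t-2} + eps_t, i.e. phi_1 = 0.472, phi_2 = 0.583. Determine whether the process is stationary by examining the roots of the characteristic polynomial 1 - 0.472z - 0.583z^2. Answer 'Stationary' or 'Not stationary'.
\text{Not stationary}

The AR(p) characteristic polynomial is P(z) = 1 - 0.472z - 0.583z^2.
Stationarity requires all roots to lie outside the unit circle, i.e. |z| > 1 for every root.
Set 1 + (-0.472) z + (-0.583) z^2 = 0, i.e. a z^2 + b z + c = 0 with a = -0.583, b = -0.472, c = 1.
Discriminant D = b^2 - 4ac = (-0.472)^2 - 4*(-0.583)*1 = 0.222784 - (-2.332) = 2.554784.
D >= 0, so the roots are real: z = (-b +/- sqrt(D)) / (2a) = (0.472 +/- 1.598369) / (-1.166).
  z_1 = (0.472 + 1.598369) / (-1.166) = -1.7756,   |z_1| = 1.7756.
  z_2 = (0.472 - 1.598369) / (-1.166) = 0.966,   |z_2| = 0.966.
Moduli of all roots: 1.7756, 0.9660.
All moduli strictly greater than 1? No.
Verdict: Not stationary.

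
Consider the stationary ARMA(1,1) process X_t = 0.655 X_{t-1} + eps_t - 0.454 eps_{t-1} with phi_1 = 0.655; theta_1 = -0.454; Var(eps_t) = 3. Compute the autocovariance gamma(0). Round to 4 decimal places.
\gamma(0) = 3.2123

Multiply the model equation by X_{t-k} and take expectations. With theta_0 = psi_0 = 1 and psi_j the MA(infinity) weights, this gives
  gamma(k) - sum_i phi_i gamma(k-i) = c_k,
  c_k = sigma^2 * sum_{j=k..q} theta_j psi_{j-k}   (c_k = 0 for k > q),
using gamma(-m) = gamma(m).
psi-weights needed (psi_j = theta_j + sum_i phi_i psi_{j-i}):
  psi_1 = theta_1 + phi_1 = -0.454 + (0.655) = 0.201
Right-hand sides:
  c_0 = sigma^2 (1 + theta_1 psi_1) = 3 * (1 + (-0.454)(0.201)) = 3 * 0.908746 = 2.726238
  c_1 = sigma^2 theta_1 = 3 * (-0.454) = -1.362
  c_2 = 0
Equations for k = 0 and k = 1 (AR order 1):
  gamma(0) = phi_1 gamma(1) + c_0
  gamma(1) = phi_1 gamma(0) + c_1
Substituting the second into the first: gamma(0) (1 - phi_1^2) = c_0 + phi_1 c_1, so
  gamma(0) = (c_0 + phi_1 c_1) / (1 - phi_1^2) = (2.726238 + (0.655)(-1.362)) / (1 - (0.655)^2) = 1.834128 / 0.570975 = 3.212274.
Therefore gamma(0) = 3.2123 (to 4 decimal places).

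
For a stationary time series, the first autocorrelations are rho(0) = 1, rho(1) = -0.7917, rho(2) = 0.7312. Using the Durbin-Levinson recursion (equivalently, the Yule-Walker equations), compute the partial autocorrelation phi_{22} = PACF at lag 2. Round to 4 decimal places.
\phi_{22} = 0.2798

The PACF at lag k is phi_{kk}, the last component of the solution
to the Yule-Walker system G_k phi = r_k where
  (G_k)_{ij} = rho(|i - j|), (r_k)_i = rho(i), i,j = 1..k.
Equivalently, Durbin-Levinson gives phi_{kk} iteratively:
  phi_{11} = rho(1)
  phi_{kk} = [rho(k) - sum_{j=1..k-1} phi_{k-1,j} rho(k-j)]
            / [1 - sum_{j=1..k-1} phi_{k-1,j} rho(j)],
  phi_{k,j} = phi_{k-1,j} - phi_{kk} phi_{k-1,k-j},  j = 1..k-1.
Step k = 1:
  phi_11 = rho(1) = -0.7917.
Step k = 2:
  phi_22 = [rho(2) - phi_11 rho(1)] / [1 - phi_11 rho(1)] = [0.7312 - (-0.7917)(-0.7917)] / [1 - (-0.7917)(-0.7917)]
         = 0.10441111 / 0.37321111 = 0.2798.
Therefore phi_{22} = 0.2798.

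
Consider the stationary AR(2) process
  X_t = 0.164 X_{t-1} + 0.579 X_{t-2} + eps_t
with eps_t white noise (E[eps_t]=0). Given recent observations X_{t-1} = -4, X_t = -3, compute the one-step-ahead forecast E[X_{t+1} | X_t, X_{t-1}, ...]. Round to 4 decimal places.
E[X_{t+1} \mid \mathcal F_t] = -2.8080

For an AR(p) model X_t = c + sum_i phi_i X_{t-i} + eps_t, the
one-step-ahead conditional mean is
  E[X_{t+1} | X_t, ...] = c + sum_i phi_i X_{t+1-i}.
Substitute known values:
  E[X_{t+1} | ...] = (0.164) * (-3) + (0.579) * (-4)
                   = -2.8080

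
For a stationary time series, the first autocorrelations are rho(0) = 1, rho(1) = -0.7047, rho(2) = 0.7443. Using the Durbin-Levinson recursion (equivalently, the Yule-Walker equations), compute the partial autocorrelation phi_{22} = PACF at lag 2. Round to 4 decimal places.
\phi_{22} = 0.4921

The PACF at lag k is phi_{kk}, the last component of the solution
to the Yule-Walker system G_k phi = r_k where
  (G_k)_{ij} = rho(|i - j|), (r_k)_i = rho(i), i,j = 1..k.
Equivalently, Durbin-Levinson gives phi_{kk} iteratively:
  phi_{11} = rho(1)
  phi_{kk} = [rho(k) - sum_{j=1..k-1} phi_{k-1,j} rho(k-j)]
            / [1 - sum_{j=1..k-1} phi_{k-1,j} rho(j)],
  phi_{k,j} = phi_{k-1,j} - phi_{kk} phi_{k-1,k-j},  j = 1..k-1.
Step k = 1:
  phi_11 = rho(1) = -0.7047.
Step k = 2:
  phi_22 = [rho(2) - phi_11 rho(1)] / [1 - phi_11 rho(1)] = [0.7443 - (-0.7047)(-0.7047)] / [1 - (-0.7047)(-0.7047)]
         = 0.24769791 / 0.50339791 = 0.4921.
Therefore phi_{22} = 0.4921.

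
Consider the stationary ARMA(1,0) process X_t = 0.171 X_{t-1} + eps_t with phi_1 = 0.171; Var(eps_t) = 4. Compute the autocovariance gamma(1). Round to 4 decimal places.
\gamma(1) = 0.7046

Multiply the model equation by X_{t-k} and take expectations. With theta_0 = psi_0 = 1 and psi_j the MA(infinity) weights, this gives
  gamma(k) - sum_i phi_i gamma(k-i) = c_k,
  c_k = sigma^2 * sum_{j=k..q} theta_j psi_{j-k}   (c_k = 0 for k > q),
using gamma(-m) = gamma(m).
Pure AR (q = 0): c_0 = sigma^2 = 4, c_k = 0 for k >= 1.
Equations for k = 0 and k = 1 (AR order 1):
  gamma(0) = phi_1 gamma(1) + c_0
  gamma(1) = phi_1 gamma(0) + c_1
Substituting the second into the first: gamma(0) (1 - phi_1^2) = c_0 + phi_1 c_1, so
  gamma(0) = c_0 / (1 - phi_1^2) = 4 / (1 - (0.171)^2) = 4 / 0.970759 = 4.120487.
  gamma(1) = phi_1 gamma(0) = (0.171)(4.120487) = 0.704603.
Therefore gamma(1) = 0.7046 (to 4 decimal places).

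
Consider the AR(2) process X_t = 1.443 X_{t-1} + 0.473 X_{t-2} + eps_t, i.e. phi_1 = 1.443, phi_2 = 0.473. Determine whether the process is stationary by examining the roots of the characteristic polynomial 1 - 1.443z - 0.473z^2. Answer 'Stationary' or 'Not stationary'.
\text{Not stationary}

The AR(p) characteristic polynomial is P(z) = 1 - 1.443z - 0.473z^2.
Stationarity requires all roots to lie outside the unit circle, i.e. |z| > 1 for every root.
Set 1 + (-1.443) z + (-0.473) z^2 = 0, i.e. a z^2 + b z + c = 0 with a = -0.473, b = -1.443, c = 1.
Discriminant D = b^2 - 4ac = (-1.443)^2 - 4*(-0.473)*1 = 2.082249 - (-1.892) = 3.974249.
D >= 0, so the roots are real: z = (-b +/- sqrt(D)) / (2a) = (1.443 +/- 1.993552) / (-0.946).
  z_1 = (1.443 + 1.993552) / (-0.946) = -3.6327,   |z_1| = 3.6327.
  z_2 = (1.443 - 1.993552) / (-0.946) = 0.582,   |z_2| = 0.582.
Moduli of all roots: 3.6327, 0.5820.
All moduli strictly greater than 1? No.
Verdict: Not stationary.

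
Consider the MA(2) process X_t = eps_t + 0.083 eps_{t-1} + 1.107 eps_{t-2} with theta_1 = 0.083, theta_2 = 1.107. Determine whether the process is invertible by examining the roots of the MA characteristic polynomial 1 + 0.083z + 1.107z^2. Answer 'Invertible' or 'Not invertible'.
\text{Not invertible}

The MA(q) characteristic polynomial is P(z) = 1 + 0.083z + 1.107z^2.
Invertibility requires all roots to lie outside the unit circle, i.e. |z| > 1 for every root.
Set 1 + (0.083) z + (1.107) z^2 = 0, i.e. a z^2 + b z + c = 0 with a = 1.107, b = 0.083, c = 1.
Discriminant D = b^2 - 4ac = (0.083)^2 - 4*(1.107)*1 = 0.006889 - (4.428) = -4.421111.
D < 0, so the roots are the complex-conjugate pair z = (-b +/- i sqrt(-D)) / (2a) = -0.0375 +/- 0.9497i.
For a conjugate pair |z|^2 = z * conj(z) = (product of roots) = c/a = 1/(1.107) = 0.903342, so |z| = sqrt(0.903342) = 0.9504 for both roots.
Moduli of all roots: 0.9504, 0.9504.
All moduli strictly greater than 1? No.
Verdict: Not invertible.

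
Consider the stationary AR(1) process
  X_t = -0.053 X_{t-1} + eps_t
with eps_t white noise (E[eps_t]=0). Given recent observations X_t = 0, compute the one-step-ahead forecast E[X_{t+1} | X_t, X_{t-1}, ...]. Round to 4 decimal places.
E[X_{t+1} \mid \mathcal F_t] = 0.0000

For an AR(p) model X_t = c + sum_i phi_i X_{t-i} + eps_t, the
one-step-ahead conditional mean is
  E[X_{t+1} | X_t, ...] = c + sum_i phi_i X_{t+1-i}.
Substitute known values:
  E[X_{t+1} | ...] = (-0.053) * (0)
                   = 0.0000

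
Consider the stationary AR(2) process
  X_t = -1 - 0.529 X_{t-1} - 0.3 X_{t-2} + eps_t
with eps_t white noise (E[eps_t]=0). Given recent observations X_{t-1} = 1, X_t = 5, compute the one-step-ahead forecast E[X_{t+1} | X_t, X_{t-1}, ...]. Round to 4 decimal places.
E[X_{t+1} \mid \mathcal F_t] = -3.9450

For an AR(p) model X_t = c + sum_i phi_i X_{t-i} + eps_t, the
one-step-ahead conditional mean is
  E[X_{t+1} | X_t, ...] = c + sum_i phi_i X_{t+1-i}.
Substitute known values:
  E[X_{t+1} | ...] = -1 + (-0.529) * (5) + (-0.3) * (1)
                   = -3.9450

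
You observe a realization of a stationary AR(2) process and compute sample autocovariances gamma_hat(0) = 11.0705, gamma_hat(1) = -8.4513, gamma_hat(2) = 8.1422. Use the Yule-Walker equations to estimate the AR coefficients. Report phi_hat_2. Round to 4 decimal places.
\hat\phi_{2} = 0.3660

The Yule-Walker equations for an AR(p) process read, in matrix form,
  Gamma_p phi = r_p,   with   (Gamma_p)_{ij} = gamma(|i - j|),
                       (r_p)_i = gamma(i),   i,j = 1..p.
Substitute the sample gammas (Toeplitz matrix and right-hand side of size 2):
  Gamma_p = [[11.0705, -8.4513], [-8.4513, 11.0705]]
  r_p     = [-8.4513, 8.1422]
Written out:
  11.0705 phi_1 - 8.4513 phi_2 = -8.4513
  -8.4513 phi_1 + 11.0705 phi_2 = 8.1422
Solve by Cramer's rule:
  det = gamma(0)^2 - gamma(1)^2 = (11.0705)^2 - (-8.4513)^2 = 122.55597025 - 71.42447169 = 51.13149856
  phi_hat_1 = [gamma(1) gamma(0) - gamma(1) gamma(2)] / det = [(-8.4513)(11.0705) - (-8.4513)(8.1422)] / 51.13149856 = -24.74794179 / 51.13149856 = -0.484
  phi_hat_2 = [gamma(0) gamma(2) - gamma(1)^2] / det = [(11.0705)(8.1422) - (-8.4513)^2] / 51.13149856 = 18.71375341 / 51.13149856 = 0.366
So phi_hat = [-0.4840, 0.3660].
Therefore phi_hat_2 = 0.3660.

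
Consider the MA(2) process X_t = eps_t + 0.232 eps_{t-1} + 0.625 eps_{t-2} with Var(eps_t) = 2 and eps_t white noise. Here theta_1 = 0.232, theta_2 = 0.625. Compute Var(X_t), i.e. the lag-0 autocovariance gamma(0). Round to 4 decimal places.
\gamma(0) = 2.8889

For an MA(q) process X_t = eps_t + sum_i theta_i eps_{t-i} with
Var(eps_t) = sigma^2, the variance is
  gamma(0) = sigma^2 * (1 + sum_i theta_i^2).
  sum_i theta_i^2 = (0.232)^2 + (0.625)^2 = 0.053824 + 0.390625 = 0.444449.
  gamma(0) = 2 * (1 + 0.444449) = 2 * 1.444449 = 2.888898, which rounds to 2.8889.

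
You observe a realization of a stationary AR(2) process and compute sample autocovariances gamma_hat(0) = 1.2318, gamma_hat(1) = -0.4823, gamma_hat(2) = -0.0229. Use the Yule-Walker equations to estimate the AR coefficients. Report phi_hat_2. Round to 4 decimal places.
\hat\phi_{2} = -0.2030

The Yule-Walker equations for an AR(p) process read, in matrix form,
  Gamma_p phi = r_p,   with   (Gamma_p)_{ij} = gamma(|i - j|),
                       (r_p)_i = gamma(i),   i,j = 1..p.
Substitute the sample gammas (Toeplitz matrix and right-hand side of size 2):
  Gamma_p = [[1.2318, -0.4823], [-0.4823, 1.2318]]
  r_p     = [-0.4823, -0.0229]
Written out:
  1.2318 phi_1 - 0.4823 phi_2 = -0.4823
  -0.4823 phi_1 + 1.2318 phi_2 = -0.0229
Solve by Cramer's rule:
  det = gamma(0)^2 - gamma(1)^2 = (1.2318)^2 - (-0.4823)^2 = 1.51733124 - 0.23261329 = 1.28471795
  phi_hat_1 = [gamma(1) gamma(0) - gamma(1) gamma(2)] / det = [(-0.4823)(1.2318) - (-0.4823)(-0.0229)] / 1.28471795 = -0.60514181 / 1.28471795 = -0.471
  phi_hat_2 = [gamma(0) gamma(2) - gamma(1)^2] / det = [(1.2318)(-0.0229) - (-0.4823)^2] / 1.28471795 = -0.26082151 / 1.28471795 = -0.203
So phi_hat = [-0.4710, -0.2030].
Therefore phi_hat_2 = -0.2030.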